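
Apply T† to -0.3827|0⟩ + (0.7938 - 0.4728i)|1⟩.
-0.3827|0⟩ + (0.227 - 0.8956i)|1⟩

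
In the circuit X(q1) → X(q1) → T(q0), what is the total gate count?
3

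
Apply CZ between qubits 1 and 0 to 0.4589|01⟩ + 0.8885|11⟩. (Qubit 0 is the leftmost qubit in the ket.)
0.4589|01⟩ - 0.8885|11⟩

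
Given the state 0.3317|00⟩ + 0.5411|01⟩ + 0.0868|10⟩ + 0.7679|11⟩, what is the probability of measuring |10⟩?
0.007534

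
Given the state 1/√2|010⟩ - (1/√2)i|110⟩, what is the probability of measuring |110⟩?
1/2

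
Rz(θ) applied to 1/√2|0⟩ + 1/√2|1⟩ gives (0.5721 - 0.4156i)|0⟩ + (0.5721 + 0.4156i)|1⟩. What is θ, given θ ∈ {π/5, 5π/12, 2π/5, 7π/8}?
2π/5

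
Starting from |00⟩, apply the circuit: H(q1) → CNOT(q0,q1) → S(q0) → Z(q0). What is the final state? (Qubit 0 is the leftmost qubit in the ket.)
1/√2|00⟩ + 1/√2|01⟩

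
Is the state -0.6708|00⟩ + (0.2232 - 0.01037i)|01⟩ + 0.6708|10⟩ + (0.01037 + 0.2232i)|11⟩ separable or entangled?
Entangled

Writing the state as a|00⟩ + b|01⟩ + c|10⟩ + d|11⟩, it is a product state iff ad − bc = 0.
Here (a, b, c, d) = (-0.6708, (0.2232 - 0.01037i), 0.6708, (0.01037 + 0.2232i)): ad − bc = (-0.6708)(0.01037 + 0.2232i) − (0.2232 - 0.01037i)(0.6708) = (-0.1567 - 0.1428i) ≠ 0, so the state is entangled.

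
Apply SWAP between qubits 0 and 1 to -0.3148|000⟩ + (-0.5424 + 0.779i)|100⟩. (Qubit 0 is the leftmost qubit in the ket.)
-0.3148|000⟩ + (-0.5424 + 0.779i)|010⟩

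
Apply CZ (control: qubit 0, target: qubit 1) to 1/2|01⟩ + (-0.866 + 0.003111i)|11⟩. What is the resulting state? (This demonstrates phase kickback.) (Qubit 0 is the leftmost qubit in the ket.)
1/2|01⟩ + (0.866 - 0.003111i)|11⟩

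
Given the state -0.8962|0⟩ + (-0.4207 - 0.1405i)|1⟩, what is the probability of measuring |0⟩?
0.8032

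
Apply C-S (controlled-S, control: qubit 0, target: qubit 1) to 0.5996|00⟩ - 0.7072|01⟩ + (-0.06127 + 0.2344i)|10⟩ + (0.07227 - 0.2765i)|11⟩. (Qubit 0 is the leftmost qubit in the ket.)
0.5996|00⟩ - 0.7072|01⟩ + (-0.06127 + 0.2344i)|10⟩ + (0.2765 + 0.07227i)|11⟩

C-S leaves the control-|0⟩ kets |00⟩, |01⟩ unchanged and applies S to qubit 1 on the control-|1⟩ pair (|10⟩, |11⟩).
S = [[1, 0], [0, i]].
With a = amp(|10⟩) = (-0.06127 + 0.2344i) and b = amp(|11⟩) = (0.07227 - 0.2765i):
new amp(|10⟩) = (1)·a = (-0.06127 + 0.2344i)
new amp(|11⟩) = (i)·b = (0.2765 + 0.07227i)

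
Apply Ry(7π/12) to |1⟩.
-0.7934|0⟩ + 0.6088|1⟩

Ry(7π/12) = [[cos(θ/2), −sin(θ/2)], [sin(θ/2), cos(θ/2)]]; θ = 7π/12, cos(θ/2) ≈ 0.608761, sin(θ/2) ≈ 0.793353.
With a = amp(|0⟩) = 0 and b = amp(|1⟩) = 1:
new amp(|0⟩) = (0.608761)·a + (-0.793353)·b = -0.7934
new amp(|1⟩) = (0.793353)·a + (0.608761)·b = 0.6088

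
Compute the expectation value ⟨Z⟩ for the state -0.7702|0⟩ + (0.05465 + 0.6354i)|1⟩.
0.1865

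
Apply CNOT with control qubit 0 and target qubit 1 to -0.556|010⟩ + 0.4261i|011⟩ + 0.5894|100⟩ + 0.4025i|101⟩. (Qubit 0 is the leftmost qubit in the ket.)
-0.556|010⟩ + 0.4261i|011⟩ + 0.5894|110⟩ + 0.4025i|111⟩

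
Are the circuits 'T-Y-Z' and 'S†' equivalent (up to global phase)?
No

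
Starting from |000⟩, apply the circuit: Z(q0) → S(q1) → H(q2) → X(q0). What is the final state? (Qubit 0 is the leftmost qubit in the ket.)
1/√2|100⟩ + 1/√2|101⟩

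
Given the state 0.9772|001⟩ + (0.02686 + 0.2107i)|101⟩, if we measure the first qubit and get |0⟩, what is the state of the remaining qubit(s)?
|01⟩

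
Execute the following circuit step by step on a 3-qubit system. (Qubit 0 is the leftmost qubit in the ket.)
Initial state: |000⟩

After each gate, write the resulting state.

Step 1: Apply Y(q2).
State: i|001⟩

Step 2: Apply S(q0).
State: i|001⟩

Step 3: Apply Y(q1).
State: -|011⟩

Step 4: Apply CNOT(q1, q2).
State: -|010⟩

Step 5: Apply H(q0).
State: -1/√2|010⟩ - 1/√2|110⟩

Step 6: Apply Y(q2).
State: -(1/√2)i|011⟩ - (1/√2)i|111⟩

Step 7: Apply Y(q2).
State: -1/√2|010⟩ - 1/√2|110⟩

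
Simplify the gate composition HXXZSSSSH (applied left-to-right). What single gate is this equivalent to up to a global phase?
X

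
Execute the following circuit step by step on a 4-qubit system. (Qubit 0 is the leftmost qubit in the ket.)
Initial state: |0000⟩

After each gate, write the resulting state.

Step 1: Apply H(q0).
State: 1/√2|0000⟩ + 1/√2|1000⟩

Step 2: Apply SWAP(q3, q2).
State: 1/√2|0000⟩ + 1/√2|1000⟩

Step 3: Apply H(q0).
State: |0000⟩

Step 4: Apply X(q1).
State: |0100⟩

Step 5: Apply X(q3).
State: |0101⟩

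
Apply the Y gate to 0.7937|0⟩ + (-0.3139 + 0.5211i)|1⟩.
(0.5211 + 0.3139i)|0⟩ + 0.7937i|1⟩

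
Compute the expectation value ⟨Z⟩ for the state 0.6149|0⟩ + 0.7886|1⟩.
-0.2438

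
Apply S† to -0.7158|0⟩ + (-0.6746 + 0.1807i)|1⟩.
-0.7158|0⟩ + (0.1807 + 0.6746i)|1⟩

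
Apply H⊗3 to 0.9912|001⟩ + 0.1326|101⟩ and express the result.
0.3973|000⟩ - 0.3973|001⟩ + 0.3973|010⟩ - 0.3973|011⟩ + 0.3036|100⟩ - 0.3036|101⟩ + 0.3036|110⟩ - 0.3036|111⟩

H⊗3 gives amp(|y⟩) = (1/2√2) Σ_x (−1)^(x·y) amp(|x⟩), where x·y is the number of positions in which both x and y have a 1.
|000⟩: (0.9912 + 0.1326)/(2√2) = 0.3973
|001⟩: (-0.9912 - 0.1326)/(2√2) = -0.3973
|010⟩: (0.9912 + 0.1326)/(2√2) = 0.3973
|011⟩: (-0.9912 - 0.1326)/(2√2) = -0.3973
|100⟩: (0.9912 - 0.1326)/(2√2) = 0.3036
|101⟩: (-0.9912 + 0.1326)/(2√2) = -0.3036
|110⟩: (0.9912 - 0.1326)/(2√2) = 0.3036
|111⟩: (-0.9912 + 0.1326)/(2√2) = -0.3036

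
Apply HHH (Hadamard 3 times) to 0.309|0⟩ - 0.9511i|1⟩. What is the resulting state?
(0.2185 - 0.6725i)|0⟩ + (0.2185 + 0.6725i)|1⟩

H² = I, so H^3 = H: a single Hadamard. With (a, b) = (0.309, -0.9511i), H gives ((a + b)/√2, (a − b)/√2) = ((0.2185 - 0.6725i), (0.2185 + 0.6725i)).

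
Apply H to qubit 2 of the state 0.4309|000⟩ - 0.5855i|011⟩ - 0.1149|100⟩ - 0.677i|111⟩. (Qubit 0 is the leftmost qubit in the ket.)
0.3047|000⟩ + 0.3047|001⟩ - 0.414i|010⟩ + 0.414i|011⟩ - 0.08125|100⟩ - 0.08125|101⟩ - 0.4787i|110⟩ + 0.4787i|111⟩

H on qubit 2 mixes each pair of kets that differ only in qubit 2: amplitudes (a, b) of (|…0…⟩, |…1…⟩) become ((a + b)/√2, (a − b)/√2). Kets absent from the input have amplitude 0.
(|000⟩, |001⟩): (a, b) = (0.4309, 0) → (0.3047, 0.3047)
(|010⟩, |011⟩): (a, b) = (0, -0.5855i) → (-0.414i, 0.414i)
(|100⟩, |101⟩): (a, b) = (-0.1149, 0) → (-0.08125, -0.08125)
(|110⟩, |111⟩): (a, b) = (0, -0.677i) → (-0.4787i, 0.4787i)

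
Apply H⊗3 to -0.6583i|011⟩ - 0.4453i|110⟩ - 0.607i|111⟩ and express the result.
-0.6048i|000⟩ + 0.2899i|001⟩ + 0.6048i|010⟩ - 0.2899i|011⟩ + 0.1393i|100⟩ + 0.1756i|101⟩ - 0.1393i|110⟩ - 0.1756i|111⟩

H⊗3 gives amp(|y⟩) = (1/2√2) Σ_x (−1)^(x·y) amp(|x⟩), where x·y is the number of positions in which both x and y have a 1.
|000⟩: (-0.6583i - 0.4453i - 0.607i)/(2√2) = -0.6048i
|001⟩: (0.6583i - 0.4453i + 0.607i)/(2√2) = 0.2899i
|010⟩: (0.6583i + 0.4453i + 0.607i)/(2√2) = 0.6048i
|011⟩: (-0.6583i + 0.4453i - 0.607i)/(2√2) = -0.2899i
|100⟩: (-0.6583i + 0.4453i + 0.607i)/(2√2) = 0.1393i
|101⟩: (0.6583i + 0.4453i - 0.607i)/(2√2) = 0.1756i
|110⟩: (0.6583i - 0.4453i - 0.607i)/(2√2) = -0.1393i
|111⟩: (-0.6583i - 0.4453i + 0.607i)/(2√2) = -0.1756i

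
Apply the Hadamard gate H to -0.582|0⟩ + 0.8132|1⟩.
0.1635|0⟩ - 0.9866|1⟩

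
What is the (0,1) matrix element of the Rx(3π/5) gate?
-0.809i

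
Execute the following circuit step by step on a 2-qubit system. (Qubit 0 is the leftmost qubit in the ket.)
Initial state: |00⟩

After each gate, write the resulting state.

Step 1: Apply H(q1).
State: 1/√2|00⟩ + 1/√2|01⟩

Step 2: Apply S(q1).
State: 1/√2|00⟩ + (1/√2)i|01⟩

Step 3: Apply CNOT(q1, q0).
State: 1/√2|00⟩ + (1/√2)i|11⟩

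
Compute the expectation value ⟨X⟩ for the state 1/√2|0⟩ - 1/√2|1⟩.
-1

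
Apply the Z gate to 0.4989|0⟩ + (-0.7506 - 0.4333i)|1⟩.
0.4989|0⟩ + (0.7506 + 0.4333i)|1⟩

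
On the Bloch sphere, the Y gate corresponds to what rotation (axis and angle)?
Rotation by π around the y-axis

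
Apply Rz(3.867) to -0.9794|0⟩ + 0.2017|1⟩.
(0.3475 + 0.9157i)|0⟩ + (-0.07156 + 0.1886i)|1⟩

Rz(3.867) = [[e^(−iθ/2), 0], [0, e^(iθ/2)]] with e^(±iθ/2) = cos(θ/2) ± i·sin(θ/2); θ = 3.867, cos(θ/2) ≈ -0.354803, sin(θ/2) ≈ 0.934941.
With a = amp(|0⟩) = -0.9794 and b = amp(|1⟩) = 0.2017:
new amp(|0⟩) = (-0.354803 - 0.934941i)·a = (0.3475 + 0.9157i)
new amp(|1⟩) = (-0.354803 + 0.934941i)·b = (-0.07156 + 0.1886i)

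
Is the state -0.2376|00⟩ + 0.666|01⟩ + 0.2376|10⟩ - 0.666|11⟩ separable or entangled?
Separable

Writing the state as a|00⟩ + b|01⟩ + c|10⟩ + d|11⟩, it is a product state iff ad − bc = 0.
Here (a, b, c, d) = (-0.2376, 0.666, 0.2376, -0.666): ad − bc = (-0.2376)(-0.666) − (0.666)(0.2376) = 0, so the state is separable.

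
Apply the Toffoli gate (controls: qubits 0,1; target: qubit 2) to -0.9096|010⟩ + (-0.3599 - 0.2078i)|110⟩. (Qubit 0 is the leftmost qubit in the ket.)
-0.9096|010⟩ + (-0.3599 - 0.2078i)|111⟩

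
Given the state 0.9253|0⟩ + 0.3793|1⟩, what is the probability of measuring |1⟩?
0.1439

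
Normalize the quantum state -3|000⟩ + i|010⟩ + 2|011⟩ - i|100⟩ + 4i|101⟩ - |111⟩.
-0.5303|000⟩ + 0.1768i|010⟩ + 1/√8|011⟩ - 0.1768i|100⟩ + (1/√2)i|101⟩ - 0.1768|111⟩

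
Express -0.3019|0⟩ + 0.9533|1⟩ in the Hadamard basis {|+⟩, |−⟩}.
0.4606|+⟩ - 0.8876|−⟩

With |ψ⟩ = α|0⟩ + β|1⟩, the Hadamard-basis coefficients are ⟨+|ψ⟩ = (α + β)/√2 and ⟨−|ψ⟩ = (α − β)/√2.
Here α = -0.3019, β = 0.9533: (α + β)/√2 = 0.4606, (α − β)/√2 = -0.8876.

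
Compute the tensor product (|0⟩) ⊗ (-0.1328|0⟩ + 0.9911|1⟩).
-0.1328|00⟩ + 0.9911|01⟩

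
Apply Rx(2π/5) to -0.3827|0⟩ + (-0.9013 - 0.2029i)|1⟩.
(-0.4289 + 0.5298i)|0⟩ + (-0.7292 + 0.0608i)|1⟩

Rx(2π/5) = [[cos(θ/2), −i·sin(θ/2)], [−i·sin(θ/2), cos(θ/2)]]; θ = 2π/5, cos(θ/2) ≈ 0.809017, sin(θ/2) ≈ 0.587785.
With a = amp(|0⟩) = -0.3827 and b = amp(|1⟩) = (-0.9013 - 0.2029i):
new amp(|0⟩) = (0.809017)·a + (-0.587785i)·b = (-0.4289 + 0.5298i)
new amp(|1⟩) = (-0.587785i)·a + (0.809017)·b = (-0.7292 + 0.0608i)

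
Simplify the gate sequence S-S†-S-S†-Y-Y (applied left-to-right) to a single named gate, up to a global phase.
I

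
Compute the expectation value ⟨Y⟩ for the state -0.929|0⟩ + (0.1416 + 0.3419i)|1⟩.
-0.6353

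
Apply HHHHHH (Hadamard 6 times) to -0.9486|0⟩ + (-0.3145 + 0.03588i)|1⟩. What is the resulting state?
-0.9486|0⟩ + (-0.3145 + 0.03588i)|1⟩

H² = I, so an even number of Hadamards cancels: H^6 = I and the state is unchanged.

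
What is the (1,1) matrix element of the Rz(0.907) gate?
(0.8989 + 0.4381i)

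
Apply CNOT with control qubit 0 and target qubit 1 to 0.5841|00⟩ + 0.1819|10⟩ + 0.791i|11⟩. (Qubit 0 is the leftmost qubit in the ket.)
0.5841|00⟩ + 0.791i|10⟩ + 0.1819|11⟩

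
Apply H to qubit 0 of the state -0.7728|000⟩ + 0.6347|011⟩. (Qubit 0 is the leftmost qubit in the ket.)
-0.5465|000⟩ + 0.4488|011⟩ - 0.5465|100⟩ + 0.4488|111⟩

H on qubit 0 mixes each pair of kets that differ only in qubit 0: amplitudes (a, b) of (|…0…⟩, |…1…⟩) become ((a + b)/√2, (a − b)/√2). Kets absent from the input have amplitude 0.
(|000⟩, |100⟩): (a, b) = (-0.7728, 0) → (-0.5465, -0.5465)
(|011⟩, |111⟩): (a, b) = (0.6347, 0) → (0.4488, 0.4488)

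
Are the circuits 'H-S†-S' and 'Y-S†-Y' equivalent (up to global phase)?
No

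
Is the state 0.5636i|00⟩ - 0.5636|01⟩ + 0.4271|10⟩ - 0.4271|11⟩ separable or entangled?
Entangled

Writing the state as a|00⟩ + b|01⟩ + c|10⟩ + d|11⟩, it is a product state iff ad − bc = 0.
Here (a, b, c, d) = (0.5636i, -0.5636, 0.4271, -0.4271): ad − bc = (0.5636i)(-0.4271) − (-0.5636)(0.4271) = (0.2407 - 0.2407i) ≠ 0, so the state is entangled.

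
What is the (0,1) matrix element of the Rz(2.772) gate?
0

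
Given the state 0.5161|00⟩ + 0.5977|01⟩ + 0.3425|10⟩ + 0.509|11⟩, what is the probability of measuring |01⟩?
0.3572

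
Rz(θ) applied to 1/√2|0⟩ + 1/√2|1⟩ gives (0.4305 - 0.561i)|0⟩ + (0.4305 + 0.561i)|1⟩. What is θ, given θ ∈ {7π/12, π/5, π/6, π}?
7π/12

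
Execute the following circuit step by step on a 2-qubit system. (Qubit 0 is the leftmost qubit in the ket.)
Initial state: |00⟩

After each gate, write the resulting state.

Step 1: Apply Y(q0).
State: i|10⟩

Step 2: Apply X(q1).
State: i|11⟩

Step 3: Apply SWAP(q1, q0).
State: i|11⟩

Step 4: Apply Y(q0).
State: |01⟩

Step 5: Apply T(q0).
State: |01⟩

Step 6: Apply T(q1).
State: (1/√2 + (1/√2)i)|01⟩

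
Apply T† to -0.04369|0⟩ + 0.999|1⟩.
-0.04369|0⟩ + (0.7064 - 0.7064i)|1⟩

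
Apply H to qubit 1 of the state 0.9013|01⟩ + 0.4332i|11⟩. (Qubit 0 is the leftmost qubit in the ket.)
0.6373|00⟩ - 0.6373|01⟩ + 0.3063i|10⟩ - 0.3063i|11⟩

H on qubit 1 mixes each pair of kets that differ only in qubit 1: amplitudes (a, b) of (|…0…⟩, |…1…⟩) become ((a + b)/√2, (a − b)/√2). Kets absent from the input have amplitude 0.
(|00⟩, |01⟩): (a, b) = (0, 0.9013) → (0.6373, -0.6373)
(|10⟩, |11⟩): (a, b) = (0, 0.4332i) → (0.3063i, -0.3063i)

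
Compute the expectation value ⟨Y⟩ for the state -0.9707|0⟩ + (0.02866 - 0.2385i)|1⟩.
0.463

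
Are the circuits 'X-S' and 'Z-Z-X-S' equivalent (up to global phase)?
Yes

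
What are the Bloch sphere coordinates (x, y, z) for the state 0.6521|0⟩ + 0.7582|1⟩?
(0.9888, 0, -0.1496)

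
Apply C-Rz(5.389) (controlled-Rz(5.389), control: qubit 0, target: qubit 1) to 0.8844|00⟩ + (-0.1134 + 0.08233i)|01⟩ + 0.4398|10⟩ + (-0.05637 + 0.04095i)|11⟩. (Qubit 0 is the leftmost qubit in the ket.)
0.8844|00⟩ + (-0.1134 + 0.08233i)|01⟩ + (-0.3966 - 0.1901i)|10⟩ + (0.03312 - 0.0613i)|11⟩

C-Rz(5.389) leaves the control-|0⟩ kets |00⟩, |01⟩ unchanged and applies Rz(5.389) to qubit 1 on the control-|1⟩ pair (|10⟩, |11⟩).
Rz(5.389) = [[e^(−iθ/2), 0], [0, e^(iθ/2)]] with e^(±iθ/2) = cos(θ/2) ± i·sin(θ/2); θ = 5.389, cos(θ/2) ≈ -0.901708, sin(θ/2) ≈ 0.432346.
With a = amp(|10⟩) = 0.4398 and b = amp(|11⟩) = (-0.05637 + 0.04095i):
new amp(|10⟩) = (-0.901708 - 0.432346i)·a = (-0.3966 - 0.1901i)
new amp(|11⟩) = (-0.901708 + 0.432346i)·b = (0.03312 - 0.0613i)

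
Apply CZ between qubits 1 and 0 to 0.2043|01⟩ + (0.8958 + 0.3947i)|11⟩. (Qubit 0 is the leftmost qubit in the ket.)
0.2043|01⟩ + (-0.8958 - 0.3947i)|11⟩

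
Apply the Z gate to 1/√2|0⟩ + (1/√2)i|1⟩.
1/√2|0⟩ - (1/√2)i|1⟩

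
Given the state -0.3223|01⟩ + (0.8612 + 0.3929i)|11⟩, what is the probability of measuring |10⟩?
0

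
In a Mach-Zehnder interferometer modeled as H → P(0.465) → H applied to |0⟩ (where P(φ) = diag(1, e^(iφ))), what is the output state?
(0.9469 + 0.2242i)|0⟩ + (0.05309 - 0.2242i)|1⟩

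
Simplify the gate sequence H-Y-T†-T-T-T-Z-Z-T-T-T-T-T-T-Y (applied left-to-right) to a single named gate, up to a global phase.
H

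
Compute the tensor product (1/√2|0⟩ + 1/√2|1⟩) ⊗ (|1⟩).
1/√2|01⟩ + 1/√2|11⟩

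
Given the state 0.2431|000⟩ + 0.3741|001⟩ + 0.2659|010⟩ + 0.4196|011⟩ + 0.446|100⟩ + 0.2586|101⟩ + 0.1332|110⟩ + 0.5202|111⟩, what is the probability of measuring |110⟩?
0.01774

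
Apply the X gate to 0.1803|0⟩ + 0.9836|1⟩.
0.9836|0⟩ + 0.1803|1⟩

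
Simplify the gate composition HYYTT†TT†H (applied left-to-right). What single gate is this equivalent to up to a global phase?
I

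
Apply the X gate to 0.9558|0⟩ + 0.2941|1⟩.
0.2941|0⟩ + 0.9558|1⟩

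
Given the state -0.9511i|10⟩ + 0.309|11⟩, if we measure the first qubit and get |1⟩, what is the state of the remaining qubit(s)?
-0.9511i|0⟩ + 0.309|1⟩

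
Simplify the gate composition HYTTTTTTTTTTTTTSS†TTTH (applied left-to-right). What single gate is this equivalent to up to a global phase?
Y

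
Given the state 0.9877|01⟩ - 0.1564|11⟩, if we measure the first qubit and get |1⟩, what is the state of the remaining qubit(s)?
-|1⟩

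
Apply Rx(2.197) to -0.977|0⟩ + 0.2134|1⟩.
(-0.4445 - 0.19i)|0⟩ + (0.09708 + 0.87i)|1⟩

Rx(2.197) = [[cos(θ/2), −i·sin(θ/2)], [−i·sin(θ/2), cos(θ/2)]]; θ = 2.197, cos(θ/2) ≈ 0.454932, sin(θ/2) ≈ 0.890526.
With a = amp(|0⟩) = -0.977 and b = amp(|1⟩) = 0.2134:
new amp(|0⟩) = (0.454932)·a + (-0.890526i)·b = (-0.4445 - 0.19i)
new amp(|1⟩) = (-0.890526i)·a + (0.454932)·b = (0.09708 + 0.87i)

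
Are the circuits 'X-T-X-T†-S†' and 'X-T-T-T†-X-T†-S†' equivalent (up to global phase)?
Yes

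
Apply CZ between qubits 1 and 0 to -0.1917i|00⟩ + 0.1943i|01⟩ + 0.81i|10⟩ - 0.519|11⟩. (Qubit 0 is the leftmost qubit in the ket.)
-0.1917i|00⟩ + 0.1943i|01⟩ + 0.81i|10⟩ + 0.519|11⟩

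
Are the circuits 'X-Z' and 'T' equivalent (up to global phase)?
No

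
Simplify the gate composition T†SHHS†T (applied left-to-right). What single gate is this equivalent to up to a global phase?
I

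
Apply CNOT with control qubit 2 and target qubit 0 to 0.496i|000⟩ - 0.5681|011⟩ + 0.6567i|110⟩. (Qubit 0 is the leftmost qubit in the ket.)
0.496i|000⟩ + 0.6567i|110⟩ - 0.5681|111⟩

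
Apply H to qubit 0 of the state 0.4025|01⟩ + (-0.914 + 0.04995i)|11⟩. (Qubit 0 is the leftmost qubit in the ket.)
(-0.3617 + 0.03532i)|01⟩ + (0.9309 - 0.03532i)|11⟩

H on qubit 0 mixes each pair of kets that differ only in qubit 0: amplitudes (a, b) of (|…0…⟩, |…1…⟩) become ((a + b)/√2, (a − b)/√2). Kets absent from the input have amplitude 0.
(|01⟩, |11⟩): (a, b) = (0.4025, (-0.914 + 0.04995i)) → ((-0.3617 + 0.03532i), (0.9309 - 0.03532i))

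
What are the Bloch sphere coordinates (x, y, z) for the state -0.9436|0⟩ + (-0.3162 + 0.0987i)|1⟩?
(0.5967, -0.1863, 0.7807)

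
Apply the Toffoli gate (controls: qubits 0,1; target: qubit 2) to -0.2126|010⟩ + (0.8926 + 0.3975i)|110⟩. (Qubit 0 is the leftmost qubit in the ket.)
-0.2126|010⟩ + (0.8926 + 0.3975i)|111⟩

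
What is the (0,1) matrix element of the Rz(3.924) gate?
0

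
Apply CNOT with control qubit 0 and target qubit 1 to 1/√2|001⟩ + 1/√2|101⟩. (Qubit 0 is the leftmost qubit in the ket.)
1/√2|001⟩ + 1/√2|111⟩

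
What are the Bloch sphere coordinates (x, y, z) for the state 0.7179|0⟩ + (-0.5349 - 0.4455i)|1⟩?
(-0.768, -0.6396, 0.03079)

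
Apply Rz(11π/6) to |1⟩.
(-0.9659 + 0.2588i)|1⟩

Rz(11π/6) = [[e^(−iθ/2), 0], [0, e^(iθ/2)]] with e^(±iθ/2) = cos(θ/2) ± i·sin(θ/2); θ = 11π/6, cos(θ/2) ≈ -0.965926, sin(θ/2) ≈ 0.258819.
With a = amp(|0⟩) = 0 and b = amp(|1⟩) = 1:
new amp(|0⟩) = (-0.965926 - 0.258819i)·a = 0
new amp(|1⟩) = (-0.965926 + 0.258819i)·b = (-0.9659 + 0.2588i)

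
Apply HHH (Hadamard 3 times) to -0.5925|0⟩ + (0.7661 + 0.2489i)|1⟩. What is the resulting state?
(0.1228 + 0.176i)|0⟩ + (-0.9607 - 0.176i)|1⟩

H² = I, so H^3 = H: a single Hadamard. With (a, b) = (-0.5925, (0.7661 + 0.2489i)), H gives ((a + b)/√2, (a − b)/√2) = ((0.1228 + 0.176i), (-0.9607 - 0.176i)).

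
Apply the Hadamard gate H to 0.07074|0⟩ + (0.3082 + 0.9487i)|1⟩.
(0.268 + 0.6708i)|0⟩ + (-0.1679 - 0.6708i)|1⟩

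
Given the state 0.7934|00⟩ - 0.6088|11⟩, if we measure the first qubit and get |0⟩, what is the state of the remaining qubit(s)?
|0⟩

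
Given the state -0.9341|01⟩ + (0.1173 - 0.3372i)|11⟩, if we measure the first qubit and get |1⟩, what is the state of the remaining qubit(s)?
(0.3286 - 0.9445i)|1⟩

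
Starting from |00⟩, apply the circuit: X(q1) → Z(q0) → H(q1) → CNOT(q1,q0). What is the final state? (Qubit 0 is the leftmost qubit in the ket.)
1/√2|00⟩ - 1/√2|11⟩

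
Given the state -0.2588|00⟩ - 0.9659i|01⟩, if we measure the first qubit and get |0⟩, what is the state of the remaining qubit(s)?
-0.2588|0⟩ - 0.9659i|1⟩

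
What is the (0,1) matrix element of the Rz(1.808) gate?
0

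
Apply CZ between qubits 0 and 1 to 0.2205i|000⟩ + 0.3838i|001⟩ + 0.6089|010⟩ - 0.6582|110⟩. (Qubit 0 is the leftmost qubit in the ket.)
0.2205i|000⟩ + 0.3838i|001⟩ + 0.6089|010⟩ + 0.6582|110⟩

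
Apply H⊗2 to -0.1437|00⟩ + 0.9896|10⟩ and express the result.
0.423|00⟩ + 0.423|01⟩ - 0.5667|10⟩ - 0.5667|11⟩

H⊗2 gives amp(|y⟩) = (1/2) Σ_x (−1)^(x·y) amp(|x⟩), where x·y is the number of positions in which both x and y have a 1.
|00⟩: (-0.1437 + 0.9896)/2 = 0.423
|01⟩: (-0.1437 + 0.9896)/2 = 0.423
|10⟩: (-0.1437 - 0.9896)/2 = -0.5667
|11⟩: (-0.1437 - 0.9896)/2 = -0.5667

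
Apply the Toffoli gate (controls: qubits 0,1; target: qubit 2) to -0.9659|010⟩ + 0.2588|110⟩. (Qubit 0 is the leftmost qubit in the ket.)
-0.9659|010⟩ + 0.2588|111⟩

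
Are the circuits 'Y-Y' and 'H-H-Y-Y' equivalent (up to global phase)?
Yes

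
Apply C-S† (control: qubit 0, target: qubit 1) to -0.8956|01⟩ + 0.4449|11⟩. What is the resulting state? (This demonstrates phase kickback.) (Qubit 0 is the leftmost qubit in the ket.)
-0.8956|01⟩ - 0.4449i|11⟩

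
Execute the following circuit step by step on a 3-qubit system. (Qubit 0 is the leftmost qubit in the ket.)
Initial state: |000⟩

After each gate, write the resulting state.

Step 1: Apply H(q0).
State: 1/√2|000⟩ + 1/√2|100⟩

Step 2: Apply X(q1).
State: 1/√2|010⟩ + 1/√2|110⟩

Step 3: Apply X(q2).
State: 1/√2|011⟩ + 1/√2|111⟩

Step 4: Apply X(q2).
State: 1/√2|010⟩ + 1/√2|110⟩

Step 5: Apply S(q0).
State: 1/√2|010⟩ + (1/√2)i|110⟩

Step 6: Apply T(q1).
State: (1/2 + (1/2)i)|010⟩ + (-1/2 + (1/2)i)|110⟩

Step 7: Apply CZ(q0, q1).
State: (1/2 + (1/2)i)|010⟩ + (1/2 - (1/2)i)|110⟩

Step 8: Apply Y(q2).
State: (-1/2 + (1/2)i)|011⟩ + (1/2 + (1/2)i)|111⟩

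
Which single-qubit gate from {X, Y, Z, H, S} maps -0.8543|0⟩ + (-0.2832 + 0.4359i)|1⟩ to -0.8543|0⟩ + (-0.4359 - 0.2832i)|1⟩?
S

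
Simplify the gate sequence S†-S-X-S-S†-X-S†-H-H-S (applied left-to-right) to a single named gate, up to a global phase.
I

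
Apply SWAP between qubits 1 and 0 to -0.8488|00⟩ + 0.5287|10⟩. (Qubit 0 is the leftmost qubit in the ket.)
-0.8488|00⟩ + 0.5287|01⟩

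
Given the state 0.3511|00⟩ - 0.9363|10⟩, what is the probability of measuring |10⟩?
0.8767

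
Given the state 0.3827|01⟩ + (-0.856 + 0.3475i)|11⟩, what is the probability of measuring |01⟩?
0.1465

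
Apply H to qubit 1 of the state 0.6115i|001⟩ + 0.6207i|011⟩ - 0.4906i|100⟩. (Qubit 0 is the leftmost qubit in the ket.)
0.8713i|001⟩ - 0.006505i|011⟩ - 0.3469i|100⟩ - 0.3469i|110⟩

H on qubit 1 mixes each pair of kets that differ only in qubit 1: amplitudes (a, b) of (|…0…⟩, |…1…⟩) become ((a + b)/√2, (a − b)/√2). Kets absent from the input have amplitude 0.
(|001⟩, |011⟩): (a, b) = (0.6115i, 0.6207i) → (0.8713i, -0.006505i)
(|100⟩, |110⟩): (a, b) = (-0.4906i, 0) → (-0.3469i, -0.3469i)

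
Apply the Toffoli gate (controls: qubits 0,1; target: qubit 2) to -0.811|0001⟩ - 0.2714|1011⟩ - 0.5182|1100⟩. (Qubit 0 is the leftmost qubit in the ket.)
-0.811|0001⟩ - 0.2714|1011⟩ - 0.5182|1110⟩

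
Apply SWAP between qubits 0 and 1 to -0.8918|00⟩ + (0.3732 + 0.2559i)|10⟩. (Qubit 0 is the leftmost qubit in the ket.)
-0.8918|00⟩ + (0.3732 + 0.2559i)|01⟩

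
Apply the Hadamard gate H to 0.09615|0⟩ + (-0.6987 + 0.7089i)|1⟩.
(-0.4261 + 0.5013i)|0⟩ + (0.562 - 0.5013i)|1⟩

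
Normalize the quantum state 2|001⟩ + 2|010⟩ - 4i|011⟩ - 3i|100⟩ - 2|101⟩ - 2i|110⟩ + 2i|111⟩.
0.2981|001⟩ + 0.2981|010⟩ - 0.5963i|011⟩ - (1/√5)i|100⟩ - 0.2981|101⟩ - 0.2981i|110⟩ + 0.2981i|111⟩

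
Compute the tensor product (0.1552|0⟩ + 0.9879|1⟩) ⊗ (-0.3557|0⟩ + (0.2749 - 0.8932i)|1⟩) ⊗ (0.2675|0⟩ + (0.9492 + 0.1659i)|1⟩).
-0.01477|000⟩ + (-0.0524 - 0.009158i)|001⟩ + (0.01141 - 0.03708i)|010⟩ + (0.06349 - 0.1245i)|011⟩ - 0.094|100⟩ + (-0.3335 - 0.0583i)|101⟩ + (0.07265 - 0.236i)|110⟩ + (0.4042 - 0.7925i)|111⟩

amp(|b₁b₂…⟩) = product of the factor amplitudes for bits b₁, b₂, …; only kets whose every factor amplitude is nonzero survive.
|000⟩: (0.1552)(-0.3557)(0.2675) = -0.01477
|001⟩: (0.1552)(-0.3557)(0.9492 + 0.1659i) = (-0.0524 - 0.009158i)
|010⟩: (0.1552)(0.2749 - 0.8932i)(0.2675) = (0.01141 - 0.03708i)
|011⟩: (0.1552)(0.2749 - 0.8932i)(0.9492 + 0.1659i) = (0.06349 - 0.1245i)
|100⟩: (0.9879)(-0.3557)(0.2675) = -0.094
|101⟩: (0.9879)(-0.3557)(0.9492 + 0.1659i) = (-0.3335 - 0.0583i)
|110⟩: (0.9879)(0.2749 - 0.8932i)(0.2675) = (0.07265 - 0.236i)
|111⟩: (0.9879)(0.2749 - 0.8932i)(0.9492 + 0.1659i) = (0.4042 - 0.7925i)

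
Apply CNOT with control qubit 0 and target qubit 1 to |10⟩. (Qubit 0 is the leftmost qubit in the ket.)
|11⟩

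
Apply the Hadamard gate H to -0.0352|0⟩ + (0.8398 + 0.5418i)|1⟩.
(0.5689 + 0.3831i)|0⟩ + (-0.6187 - 0.3831i)|1⟩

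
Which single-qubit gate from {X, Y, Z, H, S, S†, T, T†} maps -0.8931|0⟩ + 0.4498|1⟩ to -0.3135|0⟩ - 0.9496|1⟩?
H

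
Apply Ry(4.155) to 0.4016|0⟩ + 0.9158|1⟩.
-0.9956|0⟩ - 0.0933|1⟩

Ry(4.155) = [[cos(θ/2), −sin(θ/2)], [sin(θ/2), cos(θ/2)]]; θ = 4.155, cos(θ/2) ≈ -0.485298, sin(θ/2) ≈ 0.874349.
With a = amp(|0⟩) = 0.4016 and b = amp(|1⟩) = 0.9158:
new amp(|0⟩) = (-0.485298)·a + (-0.874349)·b = -0.9956
new amp(|1⟩) = (0.874349)·a + (-0.485298)·b = -0.0933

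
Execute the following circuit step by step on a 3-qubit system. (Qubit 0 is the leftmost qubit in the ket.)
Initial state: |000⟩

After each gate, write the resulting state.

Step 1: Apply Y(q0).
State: i|100⟩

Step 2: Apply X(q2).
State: i|101⟩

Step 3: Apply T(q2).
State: (-1/√2 + (1/√2)i)|101⟩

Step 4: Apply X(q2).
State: (-1/√2 + (1/√2)i)|100⟩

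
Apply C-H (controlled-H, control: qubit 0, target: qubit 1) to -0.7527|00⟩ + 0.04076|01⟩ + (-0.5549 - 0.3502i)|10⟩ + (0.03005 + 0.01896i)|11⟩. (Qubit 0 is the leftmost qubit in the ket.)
-0.7527|00⟩ + 0.04076|01⟩ + (-0.3711 - 0.2342i)|10⟩ + (-0.4136 - 0.261i)|11⟩

C-H leaves the control-|0⟩ kets |00⟩, |01⟩ unchanged and applies H to qubit 1 on the control-|1⟩ pair (|10⟩, |11⟩).
H = [[1/√2, 1/√2], [1/√2, -1/√2]].
With a = amp(|10⟩) = (-0.5549 - 0.3502i) and b = amp(|11⟩) = (0.03005 + 0.01896i):
new amp(|10⟩) = (1/√2)·a + (1/√2)·b = (-0.3711 - 0.2342i)
new amp(|11⟩) = (1/√2)·a + (-1/√2)·b = (-0.4136 - 0.261i)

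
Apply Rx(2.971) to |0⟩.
0.08519|0⟩ - 0.9964i|1⟩

Rx(2.971) = [[cos(θ/2), −i·sin(θ/2)], [−i·sin(θ/2), cos(θ/2)]]; θ = 2.971, cos(θ/2) ≈ 0.0851929, sin(θ/2) ≈ 0.996364.
With a = amp(|0⟩) = 1 and b = amp(|1⟩) = 0:
new amp(|0⟩) = (0.0851929)·a + (-0.996364i)·b = 0.08519
new amp(|1⟩) = (-0.996364i)·a + (0.0851929)·b = -0.9964i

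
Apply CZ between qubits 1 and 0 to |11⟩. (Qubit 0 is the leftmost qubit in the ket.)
-|11⟩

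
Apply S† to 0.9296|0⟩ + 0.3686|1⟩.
0.9296|0⟩ - 0.3686i|1⟩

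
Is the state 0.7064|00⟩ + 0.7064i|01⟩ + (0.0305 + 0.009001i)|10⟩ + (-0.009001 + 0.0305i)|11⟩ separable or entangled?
Separable

Writing the state as a|00⟩ + b|01⟩ + c|10⟩ + d|11⟩, it is a product state iff ad − bc = 0.
Here (a, b, c, d) = (0.7064, 0.7064i, (0.0305 + 0.009001i), (-0.009001 + 0.0305i)): ad − bc = (0.7064)(-0.009001 + 0.0305i) − (0.7064i)(0.0305 + 0.009001i) = 0, so the state is separable.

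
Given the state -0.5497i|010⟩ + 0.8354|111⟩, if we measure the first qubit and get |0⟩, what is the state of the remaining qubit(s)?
-i|10⟩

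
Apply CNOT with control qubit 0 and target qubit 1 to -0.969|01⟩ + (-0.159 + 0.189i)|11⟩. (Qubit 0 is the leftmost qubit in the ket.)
-0.969|01⟩ + (-0.159 + 0.189i)|10⟩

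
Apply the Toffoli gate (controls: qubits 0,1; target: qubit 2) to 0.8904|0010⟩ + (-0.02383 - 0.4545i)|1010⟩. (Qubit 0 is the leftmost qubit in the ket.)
0.8904|0010⟩ + (-0.02383 - 0.4545i)|1010⟩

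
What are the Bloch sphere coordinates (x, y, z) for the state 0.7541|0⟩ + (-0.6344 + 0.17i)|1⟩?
(-0.9568, 0.2564, 0.1373)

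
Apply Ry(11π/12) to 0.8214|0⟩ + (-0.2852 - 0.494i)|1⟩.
(0.39 + 0.4898i)|0⟩ + (0.7771 - 0.06448i)|1⟩

Ry(11π/12) = [[cos(θ/2), −sin(θ/2)], [sin(θ/2), cos(θ/2)]]; θ = 11π/12, cos(θ/2) ≈ 0.130526, sin(θ/2) ≈ 0.991445.
With a = amp(|0⟩) = 0.8214 and b = amp(|1⟩) = (-0.2852 - 0.494i):
new amp(|0⟩) = (0.130526)·a + (-0.991445)·b = (0.39 + 0.4898i)
new amp(|1⟩) = (0.991445)·a + (0.130526)·b = (0.7771 - 0.06448i)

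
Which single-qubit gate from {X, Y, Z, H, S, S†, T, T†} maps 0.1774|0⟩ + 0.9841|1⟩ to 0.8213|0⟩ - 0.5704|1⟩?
H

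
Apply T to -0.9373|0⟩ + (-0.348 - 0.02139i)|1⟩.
-0.9373|0⟩ + (-0.2309 - 0.2612i)|1⟩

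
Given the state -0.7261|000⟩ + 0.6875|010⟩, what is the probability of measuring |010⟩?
0.4727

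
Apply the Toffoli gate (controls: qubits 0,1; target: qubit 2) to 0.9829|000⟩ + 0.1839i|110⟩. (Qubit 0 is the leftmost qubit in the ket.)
0.9829|000⟩ + 0.1839i|111⟩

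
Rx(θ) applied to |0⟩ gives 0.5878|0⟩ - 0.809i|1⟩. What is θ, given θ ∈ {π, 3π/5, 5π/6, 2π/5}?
3π/5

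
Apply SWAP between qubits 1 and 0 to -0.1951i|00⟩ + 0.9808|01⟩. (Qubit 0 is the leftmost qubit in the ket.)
-0.1951i|00⟩ + 0.9808|10⟩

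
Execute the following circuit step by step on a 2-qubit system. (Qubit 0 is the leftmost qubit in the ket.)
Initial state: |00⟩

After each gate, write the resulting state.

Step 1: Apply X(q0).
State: |10⟩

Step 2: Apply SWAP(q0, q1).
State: |01⟩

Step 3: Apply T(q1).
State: (1/√2 + (1/√2)i)|01⟩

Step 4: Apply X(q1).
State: (1/√2 + (1/√2)i)|00⟩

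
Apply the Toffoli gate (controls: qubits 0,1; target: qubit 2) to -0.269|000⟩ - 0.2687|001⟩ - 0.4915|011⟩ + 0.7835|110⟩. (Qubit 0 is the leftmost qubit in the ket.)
-0.269|000⟩ - 0.2687|001⟩ - 0.4915|011⟩ + 0.7835|111⟩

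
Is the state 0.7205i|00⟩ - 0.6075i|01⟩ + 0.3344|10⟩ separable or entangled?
Entangled

Writing the state as a|00⟩ + b|01⟩ + c|10⟩ + d|11⟩, it is a product state iff ad − bc = 0.
Here (a, b, c, d) = (0.7205i, -0.6075i, 0.3344, 0): ad − bc = (0.7205i)(0) − (-0.6075i)(0.3344) = 0.2031i ≠ 0, so the state is entangled.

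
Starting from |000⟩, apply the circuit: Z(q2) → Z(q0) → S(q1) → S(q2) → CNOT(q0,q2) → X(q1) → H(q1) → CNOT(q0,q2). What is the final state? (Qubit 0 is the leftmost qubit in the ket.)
1/√2|000⟩ - 1/√2|010⟩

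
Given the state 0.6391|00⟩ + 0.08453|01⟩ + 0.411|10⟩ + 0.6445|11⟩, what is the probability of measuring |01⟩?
0.007145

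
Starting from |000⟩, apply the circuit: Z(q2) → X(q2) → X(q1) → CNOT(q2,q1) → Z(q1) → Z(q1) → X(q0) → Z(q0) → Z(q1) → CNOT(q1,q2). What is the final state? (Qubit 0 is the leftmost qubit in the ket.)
-|101⟩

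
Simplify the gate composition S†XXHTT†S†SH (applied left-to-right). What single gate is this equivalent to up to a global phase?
S†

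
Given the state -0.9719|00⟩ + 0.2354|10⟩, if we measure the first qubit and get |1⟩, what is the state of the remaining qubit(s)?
|0⟩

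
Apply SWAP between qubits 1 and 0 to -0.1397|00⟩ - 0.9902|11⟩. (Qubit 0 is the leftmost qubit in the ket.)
-0.1397|00⟩ - 0.9902|11⟩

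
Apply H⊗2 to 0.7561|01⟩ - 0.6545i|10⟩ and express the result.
(0.3781 - 0.3273i)|00⟩ + (-0.3781 - 0.3273i)|01⟩ + (0.3781 + 0.3273i)|10⟩ + (-0.3781 + 0.3273i)|11⟩

H⊗2 gives amp(|y⟩) = (1/2) Σ_x (−1)^(x·y) amp(|x⟩), where x·y is the number of positions in which both x and y have a 1.
|00⟩: (0.7561 - 0.6545i)/2 = (0.3781 - 0.3273i)
|01⟩: (-0.7561 - 0.6545i)/2 = (-0.3781 - 0.3273i)
|10⟩: (0.7561 + 0.6545i)/2 = (0.3781 + 0.3273i)
|11⟩: (-0.7561 + 0.6545i)/2 = (-0.3781 + 0.3273i)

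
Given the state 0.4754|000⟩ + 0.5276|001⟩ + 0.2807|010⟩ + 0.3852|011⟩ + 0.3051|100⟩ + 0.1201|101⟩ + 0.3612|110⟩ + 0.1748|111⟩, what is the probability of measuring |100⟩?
0.09309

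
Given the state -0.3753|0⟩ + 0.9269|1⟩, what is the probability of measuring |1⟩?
0.8591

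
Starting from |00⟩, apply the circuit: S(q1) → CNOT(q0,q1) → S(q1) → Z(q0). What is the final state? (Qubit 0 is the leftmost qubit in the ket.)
|00⟩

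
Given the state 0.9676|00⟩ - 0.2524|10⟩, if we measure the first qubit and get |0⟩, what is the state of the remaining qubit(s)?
|0⟩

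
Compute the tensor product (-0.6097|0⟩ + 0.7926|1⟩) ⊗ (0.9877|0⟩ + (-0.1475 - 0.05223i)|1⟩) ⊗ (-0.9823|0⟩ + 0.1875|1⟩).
0.5915|000⟩ - 0.1129|001⟩ + (-0.08834 - 0.03128i)|010⟩ + (0.01686 + 0.005971i)|011⟩ - 0.769|100⟩ + 0.1468|101⟩ + (0.1148 + 0.04066i)|110⟩ + (-0.02192 - 0.007762i)|111⟩

amp(|b₁b₂…⟩) = product of the factor amplitudes for bits b₁, b₂, …; only kets whose every factor amplitude is nonzero survive.
|000⟩: (-0.6097)(0.9877)(-0.9823) = 0.5915
|001⟩: (-0.6097)(0.9877)(0.1875) = -0.1129
|010⟩: (-0.6097)(-0.1475 - 0.05223i)(-0.9823) = (-0.08834 - 0.03128i)
|011⟩: (-0.6097)(-0.1475 - 0.05223i)(0.1875) = (0.01686 + 0.005971i)
|100⟩: (0.7926)(0.9877)(-0.9823) = -0.769
|101⟩: (0.7926)(0.9877)(0.1875) = 0.1468
|110⟩: (0.7926)(-0.1475 - 0.05223i)(-0.9823) = (0.1148 + 0.04066i)
|111⟩: (0.7926)(-0.1475 - 0.05223i)(0.1875) = (-0.02192 - 0.007762i)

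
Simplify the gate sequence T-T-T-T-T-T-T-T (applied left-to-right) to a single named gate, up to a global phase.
I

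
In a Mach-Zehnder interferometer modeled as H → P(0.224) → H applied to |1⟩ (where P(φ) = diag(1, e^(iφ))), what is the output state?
(0.01249 - 0.1111i)|0⟩ + (0.9875 + 0.1111i)|1⟩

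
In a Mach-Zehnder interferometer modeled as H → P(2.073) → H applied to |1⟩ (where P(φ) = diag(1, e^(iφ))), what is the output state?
(0.7407 - 0.4383i)|0⟩ + (0.2593 + 0.4383i)|1⟩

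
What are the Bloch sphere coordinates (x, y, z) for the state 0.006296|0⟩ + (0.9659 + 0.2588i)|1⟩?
(0.01216, 0.003259, -0.9999)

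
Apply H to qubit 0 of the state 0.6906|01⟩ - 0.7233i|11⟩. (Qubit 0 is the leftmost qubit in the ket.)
(0.4883 - 0.5115i)|01⟩ + (0.4883 + 0.5115i)|11⟩

H on qubit 0 mixes each pair of kets that differ only in qubit 0: amplitudes (a, b) of (|…0…⟩, |…1…⟩) become ((a + b)/√2, (a − b)/√2). Kets absent from the input have amplitude 0.
(|01⟩, |11⟩): (a, b) = (0.6906, -0.7233i) → ((0.4883 - 0.5115i), (0.4883 + 0.5115i))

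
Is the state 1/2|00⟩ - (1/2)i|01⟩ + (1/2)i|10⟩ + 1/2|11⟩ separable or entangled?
Separable

Writing the state as a|00⟩ + b|01⟩ + c|10⟩ + d|11⟩, it is a product state iff ad − bc = 0.
Here (a, b, c, d) = (1/2, -(1/2)i, (1/2)i, 1/2): ad − bc = (1/2)(1/2) − (-(1/2)i)((1/2)i) = 0, so the state is separable.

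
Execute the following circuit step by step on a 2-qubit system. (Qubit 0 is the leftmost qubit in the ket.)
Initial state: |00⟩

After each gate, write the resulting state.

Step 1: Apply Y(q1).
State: i|01⟩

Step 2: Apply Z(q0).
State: i|01⟩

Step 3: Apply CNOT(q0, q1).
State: i|01⟩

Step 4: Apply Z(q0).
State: i|01⟩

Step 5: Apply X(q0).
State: i|11⟩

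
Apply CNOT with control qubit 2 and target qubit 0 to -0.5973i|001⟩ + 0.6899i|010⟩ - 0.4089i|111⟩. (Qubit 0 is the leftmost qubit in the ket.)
0.6899i|010⟩ - 0.4089i|011⟩ - 0.5973i|101⟩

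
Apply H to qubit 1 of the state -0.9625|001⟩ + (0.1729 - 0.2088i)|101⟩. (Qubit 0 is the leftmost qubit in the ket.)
-0.6806|001⟩ - 0.6806|011⟩ + (0.1223 - 0.1476i)|101⟩ + (0.1223 - 0.1476i)|111⟩

H on qubit 1 mixes each pair of kets that differ only in qubit 1: amplitudes (a, b) of (|…0…⟩, |…1…⟩) become ((a + b)/√2, (a − b)/√2). Kets absent from the input have amplitude 0.
(|001⟩, |011⟩): (a, b) = (-0.9625, 0) → (-0.6806, -0.6806)
(|101⟩, |111⟩): (a, b) = ((0.1729 - 0.2088i), 0) → ((0.1223 - 0.1476i), (0.1223 - 0.1476i))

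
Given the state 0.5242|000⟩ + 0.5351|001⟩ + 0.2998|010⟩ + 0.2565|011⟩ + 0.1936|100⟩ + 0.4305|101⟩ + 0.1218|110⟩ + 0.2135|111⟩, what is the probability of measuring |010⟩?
0.08988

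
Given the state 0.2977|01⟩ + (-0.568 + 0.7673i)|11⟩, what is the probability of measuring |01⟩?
0.08863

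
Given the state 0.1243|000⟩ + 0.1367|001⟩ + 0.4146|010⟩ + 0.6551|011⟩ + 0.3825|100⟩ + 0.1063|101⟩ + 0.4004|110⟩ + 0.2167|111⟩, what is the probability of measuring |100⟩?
0.1463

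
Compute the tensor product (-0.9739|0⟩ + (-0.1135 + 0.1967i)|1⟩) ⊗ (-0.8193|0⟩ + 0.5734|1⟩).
0.7979|00⟩ - 0.5584|01⟩ + (0.09299 - 0.1612i)|10⟩ + (-0.06508 + 0.1128i)|11⟩

amp(|b₁b₂…⟩) = product of the factor amplitudes for bits b₁, b₂, …; only kets whose every factor amplitude is nonzero survive.
|00⟩: (-0.9739)(-0.8193) = 0.7979
|01⟩: (-0.9739)(0.5734) = -0.5584
|10⟩: (-0.1135 + 0.1967i)(-0.8193) = (0.09299 - 0.1612i)
|11⟩: (-0.1135 + 0.1967i)(0.5734) = (-0.06508 + 0.1128i)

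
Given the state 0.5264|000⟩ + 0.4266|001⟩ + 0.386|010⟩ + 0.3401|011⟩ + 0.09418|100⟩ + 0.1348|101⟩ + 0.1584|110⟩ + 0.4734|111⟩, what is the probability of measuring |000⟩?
0.2771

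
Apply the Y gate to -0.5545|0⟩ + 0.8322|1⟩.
-0.8322i|0⟩ - 0.5545i|1⟩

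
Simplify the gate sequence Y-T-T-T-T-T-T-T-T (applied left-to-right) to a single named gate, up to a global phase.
Y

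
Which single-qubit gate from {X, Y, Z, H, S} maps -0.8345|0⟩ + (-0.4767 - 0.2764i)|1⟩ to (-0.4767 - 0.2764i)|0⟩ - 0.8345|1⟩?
X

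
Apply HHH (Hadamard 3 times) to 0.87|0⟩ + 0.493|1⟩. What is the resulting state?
0.9638|0⟩ + 0.2666|1⟩

H² = I, so H^3 = H: a single Hadamard. With (a, b) = (0.87, 0.493), H gives ((a + b)/√2, (a − b)/√2) = (0.9638, 0.2666).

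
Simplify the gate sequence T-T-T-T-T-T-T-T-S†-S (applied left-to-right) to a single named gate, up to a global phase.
I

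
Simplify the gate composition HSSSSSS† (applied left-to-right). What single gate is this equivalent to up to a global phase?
H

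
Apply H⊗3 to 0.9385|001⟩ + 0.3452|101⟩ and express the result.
0.4539|000⟩ - 0.4539|001⟩ + 0.4539|010⟩ - 0.4539|011⟩ + 0.2098|100⟩ - 0.2098|101⟩ + 0.2098|110⟩ - 0.2098|111⟩

H⊗3 gives amp(|y⟩) = (1/2√2) Σ_x (−1)^(x·y) amp(|x⟩), where x·y is the number of positions in which both x and y have a 1.
|000⟩: (0.9385 + 0.3452)/(2√2) = 0.4539
|001⟩: (-0.9385 - 0.3452)/(2√2) = -0.4539
|010⟩: (0.9385 + 0.3452)/(2√2) = 0.4539
|011⟩: (-0.9385 - 0.3452)/(2√2) = -0.4539
|100⟩: (0.9385 - 0.3452)/(2√2) = 0.2098
|101⟩: (-0.9385 + 0.3452)/(2√2) = -0.2098
|110⟩: (0.9385 - 0.3452)/(2√2) = 0.2098
|111⟩: (-0.9385 + 0.3452)/(2√2) = -0.2098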